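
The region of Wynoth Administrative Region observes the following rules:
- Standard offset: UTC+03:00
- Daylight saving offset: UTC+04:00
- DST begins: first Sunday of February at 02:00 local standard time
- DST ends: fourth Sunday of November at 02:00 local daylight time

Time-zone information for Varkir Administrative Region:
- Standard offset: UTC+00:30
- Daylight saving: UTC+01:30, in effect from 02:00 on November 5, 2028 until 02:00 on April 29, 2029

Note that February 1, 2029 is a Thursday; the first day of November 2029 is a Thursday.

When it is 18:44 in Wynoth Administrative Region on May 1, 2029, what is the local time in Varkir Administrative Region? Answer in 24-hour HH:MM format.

1 February 2029 is a Thursday, so the first Sunday is February 4.
1 November 2029 is a Thursday, so the first Sunday is November 4 and the fourth is November 25.
May 1, 2029 falls between 4 February and 25 November, so daylight saving is in effect and Wynoth Administrative Region is at UTC+04:00.
18:44 Wynoth Administrative Region − 4h = 14:44 UTC.
At the standard offset (UTC+00:30), 14:44 UTC + 0h30m = 15:14 Varkir Administrative Region standard time.
Daylight saving runs 5 November 2028 – 29 April 2029; the standard-time date in Varkir Administrative Region, May 1, 2029, is outside that window, so Varkir Administrative Region is on standard time at UTC+00:30.
14:44 UTC + 0h30m = 15:14 Varkir Administrative Region.

15:14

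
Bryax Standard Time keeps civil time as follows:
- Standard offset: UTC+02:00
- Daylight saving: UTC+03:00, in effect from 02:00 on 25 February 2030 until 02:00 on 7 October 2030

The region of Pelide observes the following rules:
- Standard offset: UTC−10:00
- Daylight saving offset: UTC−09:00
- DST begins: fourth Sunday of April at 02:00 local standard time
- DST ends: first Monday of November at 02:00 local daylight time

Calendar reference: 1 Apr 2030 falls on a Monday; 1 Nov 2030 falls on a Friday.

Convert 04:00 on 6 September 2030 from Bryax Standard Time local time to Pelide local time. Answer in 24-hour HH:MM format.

6 September 2030 falls between 25 February and 7 October, so daylight saving is in effect and Bryax Standard Time is at UTC+03:00.
04:00 Bryax Standard Time − 3h = 01:00 UTC.
1 April 2030 is a Monday, so the first Sunday is April 7 and the fourth is April 28.
1 November 2030 is a Friday, so the first Monday is November 4.
At the standard offset (UTC−10:00), 01:00 UTC − 10h = 15:00 Pelide standard time (rolling into the previous day, 5 September 2030).
Daylight saving runs 28 April – 4 November; the standard-time date in Pelide, 5 September 2030, is inside that window, so Pelide is at UTC−09:00.
01:00 UTC − 9h = 16:00 Pelide (rolling into the previous day, 5 September 2030).

16:00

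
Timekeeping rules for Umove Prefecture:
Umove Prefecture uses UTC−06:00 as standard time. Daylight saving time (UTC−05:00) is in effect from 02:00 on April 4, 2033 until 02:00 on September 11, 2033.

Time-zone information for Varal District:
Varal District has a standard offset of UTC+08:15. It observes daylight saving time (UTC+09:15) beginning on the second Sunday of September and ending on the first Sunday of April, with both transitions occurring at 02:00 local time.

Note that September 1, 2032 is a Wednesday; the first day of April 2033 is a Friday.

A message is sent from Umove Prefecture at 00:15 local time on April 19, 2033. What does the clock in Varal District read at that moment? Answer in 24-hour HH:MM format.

April 19, 2033 lies within the daylight-saving period (4 April – 11 September), so Umove Prefecture is on daylight time, UTC−05:00.
00:15 Umove Prefecture + 5h = 05:15 UTC.
1 September 2032 is a Wednesday, so the first Sunday is September 5 and the second is September 12.
1 April 2033 is a Friday, so the first Sunday is April 3.
At the standard offset (UTC+08:15), 05:15 UTC + 8h15m = 13:30 Varal District standard time.
Daylight saving runs 12 September 2032 – 3 April 2033; the standard-time date in Varal District, April 19, 2033, is outside that window, so Varal District is on standard time at UTC+08:15.
05:15 UTC + 8h15m = 13:30 Varal District.

13:30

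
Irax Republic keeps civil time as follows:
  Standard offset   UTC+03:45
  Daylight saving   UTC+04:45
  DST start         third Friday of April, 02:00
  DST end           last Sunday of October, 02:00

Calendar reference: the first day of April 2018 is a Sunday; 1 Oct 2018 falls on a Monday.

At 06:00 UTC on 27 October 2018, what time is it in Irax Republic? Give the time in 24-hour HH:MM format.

10:45

1 April 2018 is a Sunday, so the first Friday is April 6 and the third is April 20.
1 October 2018 is a Monday, so Sundays fall on 7, 14, 21, 28; the last is October 28.
At the standard offset (UTC+03:45), 06:00 UTC + 3h45m = 09:45 Irax Republic standard time.
Daylight saving runs 20 April – 28 October; the standard-time date in Irax Republic, 27 October 2018, is inside that window, so Irax Republic is at UTC+04:45.
06:00 UTC + 4h45m = 10:45 local.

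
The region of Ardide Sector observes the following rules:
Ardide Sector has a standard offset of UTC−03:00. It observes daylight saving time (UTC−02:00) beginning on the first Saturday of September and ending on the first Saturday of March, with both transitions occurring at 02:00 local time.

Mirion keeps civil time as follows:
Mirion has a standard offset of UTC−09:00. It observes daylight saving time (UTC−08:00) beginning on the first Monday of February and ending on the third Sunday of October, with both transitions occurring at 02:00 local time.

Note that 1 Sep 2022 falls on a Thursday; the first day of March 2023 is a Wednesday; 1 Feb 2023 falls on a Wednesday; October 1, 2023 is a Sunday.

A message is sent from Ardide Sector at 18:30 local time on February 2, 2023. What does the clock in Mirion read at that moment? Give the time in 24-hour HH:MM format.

11:30

1 September 2022 is a Thursday, so the first Saturday is September 3.
1 March 2023 is a Wednesday, so the first Saturday is March 4.
February 2, 2023 falls between 3 September 2022 and 4 March 2023, so daylight saving is in effect and Ardide Sector is at UTC−02:00.
18:30 Ardide Sector + 2h = 20:30 UTC.
1 February 2023 is a Wednesday, so the first Monday is February 6.
1 October 2023 is a Sunday, so the first Sunday is October 1 and the third is October 15.
At the standard offset (UTC−09:00), 20:30 UTC − 9h = 11:30 Mirion standard time.
The standard-time date in Mirion, February 2, 2023, does not fall between 6 February and 15 October, so daylight saving is not in effect and Mirion is at UTC−09:00.
20:30 UTC − 9h = 11:30 Mirion.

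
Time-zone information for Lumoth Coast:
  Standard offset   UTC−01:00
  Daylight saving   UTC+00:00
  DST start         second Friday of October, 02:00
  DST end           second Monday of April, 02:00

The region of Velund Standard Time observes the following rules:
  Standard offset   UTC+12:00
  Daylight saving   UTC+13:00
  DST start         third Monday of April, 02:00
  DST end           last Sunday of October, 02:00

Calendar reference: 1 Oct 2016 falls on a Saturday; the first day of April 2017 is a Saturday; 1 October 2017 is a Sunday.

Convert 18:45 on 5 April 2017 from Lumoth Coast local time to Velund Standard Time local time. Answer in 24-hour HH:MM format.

1 October 2016 is a Saturday, so the first Friday is October 7 and the second is October 14.
1 April 2017 is a Saturday, so the first Monday is April 3 and the second is April 10.
Daylight saving runs 14 October 2016 – 10 April 2017; 5 April 2017 is inside that window, so Lumoth Coast is at UTC+00:00.
18:45 Lumoth Coast − 0h = 18:45 UTC.
1 April 2017 is a Saturday, so the first Monday is April 3 and the third is April 17.
1 October 2017 is a Sunday, so Sundays fall on 1, 8, 15, 22, 29; the last is October 29.
At the standard offset (UTC+12:00), 18:45 UTC + 12h = 06:45 Velund Standard Time standard time (rolling into the next day, 6 April 2017).
The standard-time date in Velund Standard Time, 6 April 2017, does not fall between 17 April and 29 October, so daylight saving is not in effect and Velund Standard Time is at UTC+12:00.
18:45 UTC + 12h = 06:45 Velund Standard Time (rolling into the next day, 6 April 2017).

06:45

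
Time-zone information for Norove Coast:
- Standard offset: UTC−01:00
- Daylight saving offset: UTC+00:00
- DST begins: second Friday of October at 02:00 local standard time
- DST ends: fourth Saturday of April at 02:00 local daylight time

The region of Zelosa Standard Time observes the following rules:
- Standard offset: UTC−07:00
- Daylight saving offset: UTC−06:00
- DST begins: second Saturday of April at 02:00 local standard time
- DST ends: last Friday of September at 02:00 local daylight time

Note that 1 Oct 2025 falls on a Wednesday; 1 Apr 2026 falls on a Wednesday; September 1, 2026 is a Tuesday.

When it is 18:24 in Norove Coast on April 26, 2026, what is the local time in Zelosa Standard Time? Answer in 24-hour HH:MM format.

1 October 2025 is a Wednesday, so the first Friday is October 3 and the second is October 10.
1 April 2026 is a Wednesday, so the first Saturday is April 4 and the fourth is April 25.
April 26, 2026 is outside the daylight-saving period (10 October 2025 – 25 April 2026), so Norove Coast is on standard time, UTC−01:00.
18:24 Norove Coast + 1h = 19:24 UTC.
1 April 2026 is a Wednesday, so the first Saturday is April 4 and the second is April 11.
1 September 2026 is a Tuesday, so Fridays fall on 4, 11, 18, 25; the last is September 25.
At the standard offset (UTC−07:00), 19:24 UTC − 7h = 12:24 Zelosa Standard Time standard time.
Daylight saving runs 11 April – 25 September; the standard-time date in Zelosa Standard Time, April 26, 2026, is inside that window, so Zelosa Standard Time is at UTC−06:00.
19:24 UTC − 6h = 13:24 Zelosa Standard Time.

13:24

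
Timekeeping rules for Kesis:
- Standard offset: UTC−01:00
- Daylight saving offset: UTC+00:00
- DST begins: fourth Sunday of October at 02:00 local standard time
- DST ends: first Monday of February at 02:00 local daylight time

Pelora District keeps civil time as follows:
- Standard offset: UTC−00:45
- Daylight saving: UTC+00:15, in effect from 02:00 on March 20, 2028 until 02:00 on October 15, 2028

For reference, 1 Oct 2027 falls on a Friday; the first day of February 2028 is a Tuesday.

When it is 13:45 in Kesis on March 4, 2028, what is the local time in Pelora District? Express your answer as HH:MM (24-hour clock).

1 October 2027 is a Friday, so the first Sunday is October 3 and the fourth is October 24.
1 February 2028 is a Tuesday, so the first Monday is February 7.
Daylight saving runs 24 October 2027 – 7 February 2028; March 4, 2028 is outside that window, so Kesis is on standard time at UTC−01:00.
13:45 Kesis + 1h = 14:45 UTC.
At the standard offset (UTC−00:45), 14:45 UTC − 0h45m = 14:00 Pelora District standard time.
Daylight saving runs 20 March – 15 October; the standard-time date in Pelora District, March 4, 2028, is outside that window, so Pelora District is on standard time at UTC−00:45.
14:45 UTC − 0h45m = 14:00 Pelora District.

14:00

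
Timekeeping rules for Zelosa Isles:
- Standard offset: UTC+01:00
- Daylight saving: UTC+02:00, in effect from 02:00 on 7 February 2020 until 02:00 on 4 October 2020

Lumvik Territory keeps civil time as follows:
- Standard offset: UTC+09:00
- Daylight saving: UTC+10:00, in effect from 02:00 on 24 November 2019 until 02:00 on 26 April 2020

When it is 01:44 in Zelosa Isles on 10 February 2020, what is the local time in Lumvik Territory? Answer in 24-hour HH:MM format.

09:44

10 February 2020 lies within the daylight-saving period (7 February – 4 October), so Zelosa Isles is on daylight time, UTC+02:00.
01:44 Zelosa Isles − 2h = 23:44 UTC (rolling into the previous day, 9 February 2020).
At the standard offset (UTC+09:00), 23:44 UTC + 9h = 08:44 Lumvik Territory standard time (rolling into the next day, 10 February 2020).
The standard-time date in Lumvik Territory, 10 February 2020, falls between 24 November 2019 and 26 April 2020, so daylight saving is in effect and Lumvik Territory is at UTC+10:00.
23:44 UTC + 10h = 09:44 Lumvik Territory (rolling into the next day, 10 February 2020).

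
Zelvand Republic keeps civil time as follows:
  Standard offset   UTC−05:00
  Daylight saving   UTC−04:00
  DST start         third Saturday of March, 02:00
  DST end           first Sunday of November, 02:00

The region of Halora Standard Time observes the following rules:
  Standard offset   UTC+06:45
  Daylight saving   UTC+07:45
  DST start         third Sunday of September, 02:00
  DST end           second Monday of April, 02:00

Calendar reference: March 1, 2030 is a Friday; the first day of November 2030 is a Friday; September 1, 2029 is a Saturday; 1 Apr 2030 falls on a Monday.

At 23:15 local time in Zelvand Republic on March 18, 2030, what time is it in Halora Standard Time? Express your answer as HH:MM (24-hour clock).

1 March 2030 is a Friday, so the first Saturday is March 2 and the third is March 16.
1 November 2030 is a Friday, so the first Sunday is November 3.
March 18, 2030 lies within the daylight-saving period (16 March – 3 November), so Zelvand Republic is on daylight time, UTC−04:00.
23:15 Zelvand Republic + 4h = 03:15 UTC (rolling into the next day, 19 March 2030).
1 September 2029 is a Saturday, so the first Sunday is September 2 and the third is September 16.
1 April 2030 is a Monday, so the first Monday is April 1 and the second is April 8.
At the standard offset (UTC+06:45), 03:15 UTC + 6h45m = 10:00 Halora Standard Time standard time.
The standard-time date in Halora Standard Time, March 19, 2030, lies within the daylight-saving period (16 September 2029 – 8 April 2030), so Halora Standard Time is on daylight time, UTC+07:45.
03:15 UTC + 7h45m = 11:00 Halora Standard Time.

11:00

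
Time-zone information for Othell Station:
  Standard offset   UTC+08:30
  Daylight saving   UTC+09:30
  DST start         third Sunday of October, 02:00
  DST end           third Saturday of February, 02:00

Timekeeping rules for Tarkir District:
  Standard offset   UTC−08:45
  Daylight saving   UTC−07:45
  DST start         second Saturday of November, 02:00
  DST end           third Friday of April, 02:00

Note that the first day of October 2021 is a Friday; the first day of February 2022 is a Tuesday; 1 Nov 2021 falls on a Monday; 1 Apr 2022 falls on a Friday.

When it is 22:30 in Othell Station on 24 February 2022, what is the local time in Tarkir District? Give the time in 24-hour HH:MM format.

1 October 2021 is a Friday, so the first Sunday is October 3 and the third is October 17.
1 February 2022 is a Tuesday, so the first Saturday is February 5 and the third is February 19.
24 February 2022 is outside the daylight-saving period (17 October 2021 – 19 February 2022), so Othell Station is on standard time, UTC+08:30.
22:30 Othell Station − 8h30m = 14:00 UTC.
1 November 2021 is a Monday, so the first Saturday is November 6 and the second is November 13.
1 April 2022 is a Friday, so the first Friday is April 1 and the third is April 15.
At the standard offset (UTC−08:45), 14:00 UTC − 8h45m = 05:15 Tarkir District standard time.
The standard-time date in Tarkir District, 24 February 2022, lies within the daylight-saving period (13 November 2021 – 15 April 2022), so Tarkir District is on daylight time, UTC−07:45.
14:00 UTC − 7h45m = 06:15 Tarkir District.

06:15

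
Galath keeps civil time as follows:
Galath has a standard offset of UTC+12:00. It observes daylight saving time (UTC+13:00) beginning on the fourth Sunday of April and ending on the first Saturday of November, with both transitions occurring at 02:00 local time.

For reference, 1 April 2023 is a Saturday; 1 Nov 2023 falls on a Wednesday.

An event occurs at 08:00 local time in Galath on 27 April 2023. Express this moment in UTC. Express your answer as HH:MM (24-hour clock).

1 April 2023 is a Saturday, so the first Sunday is April 2 and the fourth is April 23.
1 November 2023 is a Wednesday, so the first Saturday is November 4.
Daylight saving runs 23 April – 4 November; 27 April 2023 is inside that window, so Galath is at UTC+13:00.
08:00 local − 13h = 19:00 UTC (rolling into the previous day, 26 April 2023).

19:00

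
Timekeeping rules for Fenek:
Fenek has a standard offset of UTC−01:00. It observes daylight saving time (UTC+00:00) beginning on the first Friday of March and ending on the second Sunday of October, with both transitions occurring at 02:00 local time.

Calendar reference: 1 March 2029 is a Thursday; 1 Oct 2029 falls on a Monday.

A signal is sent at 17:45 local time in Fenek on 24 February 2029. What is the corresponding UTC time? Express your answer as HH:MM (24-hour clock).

18:45

1 March 2029 is a Thursday, so the first Friday is March 2.
1 October 2029 is a Monday, so the first Sunday is October 7 and the second is October 14.
24 February 2029 is outside the daylight-saving period (2 March – 14 October), so Fenek is on standard time, UTC−01:00.
17:45 local + 1h = 18:45 UTC.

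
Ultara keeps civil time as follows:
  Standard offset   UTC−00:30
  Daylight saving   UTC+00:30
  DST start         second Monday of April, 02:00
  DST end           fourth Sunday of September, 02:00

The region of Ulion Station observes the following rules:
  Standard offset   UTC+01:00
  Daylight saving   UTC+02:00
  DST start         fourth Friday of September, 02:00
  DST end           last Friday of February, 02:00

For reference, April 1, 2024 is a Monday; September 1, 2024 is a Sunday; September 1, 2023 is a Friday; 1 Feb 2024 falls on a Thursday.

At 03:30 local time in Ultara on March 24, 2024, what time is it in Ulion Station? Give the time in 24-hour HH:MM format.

05:00

1 April 2024 is a Monday, so the first Monday is April 1 and the second is April 8.
1 September 2024 is a Sunday, so the first Sunday is September 1 and the fourth is September 22.
Daylight saving runs 8 April – 22 September; March 24, 2024 is outside that window, so Ultara is on standard time at UTC−00:30.
03:30 Ultara + 0h30m = 04:00 UTC.
1 September 2023 is a Friday, so the first Friday is September 1 and the fourth is September 22.
1 February 2024 is a Thursday, so Fridays fall on 2, 9, 16, 23; the last is February 23.
At the standard offset (UTC+01:00), 04:00 UTC + 1h = 05:00 Ulion Station standard time.
The standard-time date in Ulion Station, March 24, 2024, is outside the daylight-saving period (22 September 2023 – 23 February 2024), so Ulion Station is on standard time, UTC+01:00.
04:00 UTC + 1h = 05:00 Ulion Station.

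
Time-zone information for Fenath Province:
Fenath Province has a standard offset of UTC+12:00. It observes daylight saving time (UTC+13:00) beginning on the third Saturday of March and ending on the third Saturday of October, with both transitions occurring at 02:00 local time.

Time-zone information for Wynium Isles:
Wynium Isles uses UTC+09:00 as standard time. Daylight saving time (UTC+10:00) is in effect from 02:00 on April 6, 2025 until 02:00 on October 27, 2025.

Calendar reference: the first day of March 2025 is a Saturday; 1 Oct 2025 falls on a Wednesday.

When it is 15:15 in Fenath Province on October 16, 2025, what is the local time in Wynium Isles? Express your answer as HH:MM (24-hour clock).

1 March 2025 is a Saturday, so the first Saturday is March 1 and the third is March 15.
1 October 2025 is a Wednesday, so the first Saturday is October 4 and the third is October 18.
Daylight saving runs 15 March – 18 October; October 16, 2025 is inside that window, so Fenath Province is at UTC+13:00.
15:15 Fenath Province − 13h = 02:15 UTC.
At the standard offset (UTC+09:00), 02:15 UTC + 9h = 11:15 Wynium Isles standard time.
The standard-time date in Wynium Isles, October 16, 2025, lies within the daylight-saving period (6 April – 27 October), so Wynium Isles is on daylight time, UTC+10:00.
02:15 UTC + 10h = 12:15 Wynium Isles.

12:15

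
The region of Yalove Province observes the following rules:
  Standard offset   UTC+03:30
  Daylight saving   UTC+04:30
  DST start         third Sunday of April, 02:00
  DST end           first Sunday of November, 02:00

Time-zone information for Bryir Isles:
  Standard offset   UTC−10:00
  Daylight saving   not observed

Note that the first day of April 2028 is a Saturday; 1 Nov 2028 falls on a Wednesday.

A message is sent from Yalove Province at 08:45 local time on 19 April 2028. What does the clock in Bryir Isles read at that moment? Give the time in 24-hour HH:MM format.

18:15

1 April 2028 is a Saturday, so the first Sunday is April 2 and the third is April 16.
1 November 2028 is a Wednesday, so the first Sunday is November 5.
19 April 2028 lies within the daylight-saving period (16 April – 5 November), so Yalove Province is on daylight time, UTC+04:30.
08:45 Yalove Province − 4h30m = 04:15 UTC.
Bryir Isles stays on UTC−10:00 all year.
04:15 UTC − 10h = 18:15 Bryir Isles (rolling into the previous day, 18 April 2028).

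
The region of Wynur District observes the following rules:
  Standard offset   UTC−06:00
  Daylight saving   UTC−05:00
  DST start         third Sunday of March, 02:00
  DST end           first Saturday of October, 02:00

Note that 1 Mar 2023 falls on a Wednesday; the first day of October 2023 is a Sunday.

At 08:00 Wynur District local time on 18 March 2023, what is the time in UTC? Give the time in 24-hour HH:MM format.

14:00

1 March 2023 is a Wednesday, so the first Sunday is March 5 and the third is March 19.
1 October 2023 is a Sunday, so the first Saturday is October 7.
18 March 2023 is outside the daylight-saving period (19 March – 7 October), so Wynur District is on standard time, UTC−06:00.
08:00 local + 6h = 14:00 UTC.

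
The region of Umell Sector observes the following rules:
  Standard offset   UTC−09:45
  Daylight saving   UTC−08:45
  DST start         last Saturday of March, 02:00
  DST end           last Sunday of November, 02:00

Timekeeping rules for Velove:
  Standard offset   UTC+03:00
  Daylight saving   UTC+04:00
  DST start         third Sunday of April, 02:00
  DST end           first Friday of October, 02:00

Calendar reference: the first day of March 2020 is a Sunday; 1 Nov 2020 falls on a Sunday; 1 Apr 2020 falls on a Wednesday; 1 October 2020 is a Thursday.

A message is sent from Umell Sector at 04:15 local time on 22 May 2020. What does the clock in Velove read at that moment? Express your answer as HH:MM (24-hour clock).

1 March 2020 is a Sunday, so Saturdays fall on 7, 14, 21, 28; the last is March 28.
1 November 2020 is a Sunday, so Sundays fall on 1, 8, 15, 22, 29; the last is November 29.
Daylight saving runs 28 March – 29 November; 22 May 2020 is inside that window, so Umell Sector is at UTC−08:45.
04:15 Umell Sector + 8h45m = 13:00 UTC.
1 April 2020 is a Wednesday, so the first Sunday is April 5 and the third is April 19.
1 October 2020 is a Thursday, so the first Friday is October 2.
At the standard offset (UTC+03:00), 13:00 UTC + 3h = 16:00 Velove standard time.
The standard-time date in Velove, 22 May 2020, lies within the daylight-saving period (19 April – 2 October), so Velove is on daylight time, UTC+04:00.
13:00 UTC + 4h = 17:00 Velove.

17:00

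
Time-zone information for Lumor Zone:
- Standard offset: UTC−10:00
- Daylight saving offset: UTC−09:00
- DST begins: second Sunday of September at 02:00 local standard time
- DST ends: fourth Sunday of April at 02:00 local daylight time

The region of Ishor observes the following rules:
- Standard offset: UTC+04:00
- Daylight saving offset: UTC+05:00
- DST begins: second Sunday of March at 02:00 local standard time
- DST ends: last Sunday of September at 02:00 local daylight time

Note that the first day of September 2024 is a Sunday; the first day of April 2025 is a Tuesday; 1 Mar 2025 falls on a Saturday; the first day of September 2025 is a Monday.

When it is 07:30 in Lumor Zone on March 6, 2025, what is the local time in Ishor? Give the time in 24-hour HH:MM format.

20:30

1 September 2024 is a Sunday, so the first Sunday is September 1 and the second is September 8.
1 April 2025 is a Tuesday, so the first Sunday is April 6 and the fourth is April 27.
March 6, 2025 lies within the daylight-saving period (8 September 2024 – 27 April 2025), so Lumor Zone is on daylight time, UTC−09:00.
07:30 Lumor Zone + 9h = 16:30 UTC.
1 March 2025 is a Saturday, so the first Sunday is March 2 and the second is March 9.
1 September 2025 is a Monday, so Sundays fall on 7, 14, 21, 28; the last is September 28.
At the standard offset (UTC+04:00), 16:30 UTC + 4h = 20:30 Ishor standard time.
The standard-time date in Ishor, March 6, 2025, does not fall between 9 March and 28 September, so daylight saving is not in effect and Ishor is at UTC+04:00.
16:30 UTC + 4h = 20:30 Ishor.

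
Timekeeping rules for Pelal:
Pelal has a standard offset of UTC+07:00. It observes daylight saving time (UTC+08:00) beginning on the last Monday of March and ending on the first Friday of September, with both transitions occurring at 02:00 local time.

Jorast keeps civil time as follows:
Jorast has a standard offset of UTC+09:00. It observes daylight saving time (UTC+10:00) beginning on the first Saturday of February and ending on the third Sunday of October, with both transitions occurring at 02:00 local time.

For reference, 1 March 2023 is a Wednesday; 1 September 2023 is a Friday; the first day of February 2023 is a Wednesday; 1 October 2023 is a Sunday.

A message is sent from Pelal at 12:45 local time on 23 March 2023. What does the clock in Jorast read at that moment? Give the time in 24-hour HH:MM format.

15:45

1 March 2023 is a Wednesday, so Mondays fall on 6, 13, 20, 27; the last is March 27.
1 September 2023 is a Friday, so the first Friday is September 1.
23 March 2023 is outside the daylight-saving period (27 March – 1 September), so Pelal is on standard time, UTC+07:00.
12:45 Pelal − 7h = 05:45 UTC.
1 February 2023 is a Wednesday, so the first Saturday is February 4.
1 October 2023 is a Sunday, so the first Sunday is October 1 and the third is October 15.
At the standard offset (UTC+09:00), 05:45 UTC + 9h = 14:45 Jorast standard time.
Daylight saving runs 4 February – 15 October; the standard-time date in Jorast, 23 March 2023, is inside that window, so Jorast is at UTC+10:00.
05:45 UTC + 10h = 15:45 Jorast.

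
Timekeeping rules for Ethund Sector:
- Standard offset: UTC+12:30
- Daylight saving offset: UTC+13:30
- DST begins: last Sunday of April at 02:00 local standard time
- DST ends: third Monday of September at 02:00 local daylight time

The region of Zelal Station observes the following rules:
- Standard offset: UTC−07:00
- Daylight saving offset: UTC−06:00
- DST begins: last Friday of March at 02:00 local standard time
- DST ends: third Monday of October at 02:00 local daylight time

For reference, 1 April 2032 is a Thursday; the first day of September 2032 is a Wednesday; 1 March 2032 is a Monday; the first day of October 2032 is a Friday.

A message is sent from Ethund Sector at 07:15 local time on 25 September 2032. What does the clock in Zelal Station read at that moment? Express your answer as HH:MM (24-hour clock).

1 April 2032 is a Thursday, so Sundays fall on 4, 11, 18, 25; the last is April 25.
1 September 2032 is a Wednesday, so the first Monday is September 6 and the third is September 20.
25 September 2032 is outside the daylight-saving period (25 April – 20 September), so Ethund Sector is on standard time, UTC+12:30.
07:15 Ethund Sector − 12h30m = 18:45 UTC (rolling into the previous day, 24 September 2032).
1 March 2032 is a Monday, so Fridays fall on 5, 12, 19, 26; the last is March 26.
1 October 2032 is a Friday, so the first Monday is October 4 and the third is October 18.
At the standard offset (UTC−07:00), 18:45 UTC − 7h = 11:45 Zelal Station standard time.
Daylight saving runs 26 March – 18 October; the standard-time date in Zelal Station, 24 September 2032, is inside that window, so Zelal Station is at UTC−06:00.
18:45 UTC − 6h = 12:45 Zelal Station.

12:45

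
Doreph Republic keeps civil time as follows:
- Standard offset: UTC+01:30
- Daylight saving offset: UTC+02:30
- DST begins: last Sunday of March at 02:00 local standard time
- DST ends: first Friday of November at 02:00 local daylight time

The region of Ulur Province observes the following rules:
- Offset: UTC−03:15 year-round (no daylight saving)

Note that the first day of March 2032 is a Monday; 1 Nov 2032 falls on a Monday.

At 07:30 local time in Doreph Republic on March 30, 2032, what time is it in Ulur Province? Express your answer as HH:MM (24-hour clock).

1 March 2032 is a Monday, so Sundays fall on 7, 14, 21, 28; the last is March 28.
1 November 2032 is a Monday, so the first Friday is November 5.
Daylight saving runs 28 March – 5 November; March 30, 2032 is inside that window, so Doreph Republic is at UTC+02:30.
07:30 Doreph Republic − 2h30m = 05:00 UTC.
Ulur Province has no daylight saving, so its offset is UTC−03:15 year-round.
05:00 UTC − 3h15m = 01:45 Ulur Province.

01:45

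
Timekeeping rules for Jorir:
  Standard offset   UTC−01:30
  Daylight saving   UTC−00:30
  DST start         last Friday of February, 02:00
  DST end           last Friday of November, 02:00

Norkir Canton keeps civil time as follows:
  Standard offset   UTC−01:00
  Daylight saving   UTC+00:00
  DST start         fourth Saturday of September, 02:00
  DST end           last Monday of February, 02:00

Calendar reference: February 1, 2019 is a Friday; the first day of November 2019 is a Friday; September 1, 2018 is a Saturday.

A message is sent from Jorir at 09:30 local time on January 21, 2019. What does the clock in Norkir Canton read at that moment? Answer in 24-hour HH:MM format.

1 February 2019 is a Friday, so Fridays fall on 1, 8, 15, 22; the last is February 22.
1 November 2019 is a Friday, so Fridays fall on 1, 8, 15, 22, 29; the last is November 29.
January 21, 2019 is outside the daylight-saving period (22 February – 29 November), so Jorir is on standard time, UTC−01:30.
09:30 Jorir + 1h30m = 11:00 UTC.
1 September 2018 is a Saturday, so the first Saturday is September 1 and the fourth is September 22.
1 February 2019 is a Friday, so Mondays fall on 4, 11, 18, 25; the last is February 25.
At the standard offset (UTC−01:00), 11:00 UTC − 1h = 10:00 Norkir Canton standard time.
The standard-time date in Norkir Canton, January 21, 2019, falls between 22 September 2018 and 25 February 2019, so daylight saving is in effect and Norkir Canton is at UTC+00:00.
11:00 UTC + 0h = 11:00 Norkir Canton.

11:00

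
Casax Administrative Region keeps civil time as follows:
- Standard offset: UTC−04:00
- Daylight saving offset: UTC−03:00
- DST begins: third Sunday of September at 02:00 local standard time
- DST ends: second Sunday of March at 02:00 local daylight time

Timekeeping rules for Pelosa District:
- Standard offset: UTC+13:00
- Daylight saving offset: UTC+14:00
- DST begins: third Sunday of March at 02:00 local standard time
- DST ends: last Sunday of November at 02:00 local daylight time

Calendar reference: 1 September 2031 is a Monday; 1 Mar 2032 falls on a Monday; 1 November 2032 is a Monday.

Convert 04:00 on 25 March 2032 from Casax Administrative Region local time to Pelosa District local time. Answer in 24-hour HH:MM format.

1 September 2031 is a Monday, so the first Sunday is September 7 and the third is September 21.
1 March 2032 is a Monday, so the first Sunday is March 7 and the second is March 14.
25 March 2032 does not fall between 21 September 2031 and 14 March 2032, so daylight saving is not in effect and Casax Administrative Region is at UTC−04:00.
04:00 Casax Administrative Region + 4h = 08:00 UTC.
1 March 2032 is a Monday, so the first Sunday is March 7 and the third is March 21.
1 November 2032 is a Monday, so Sundays fall on 7, 14, 21, 28; the last is November 28.
At the standard offset (UTC+13:00), 08:00 UTC + 13h = 21:00 Pelosa District standard time.
The standard-time date in Pelosa District, 25 March 2032, falls between 21 March and 28 November, so daylight saving is in effect and Pelosa District is at UTC+14:00.
08:00 UTC + 14h = 22:00 Pelosa District.

22:00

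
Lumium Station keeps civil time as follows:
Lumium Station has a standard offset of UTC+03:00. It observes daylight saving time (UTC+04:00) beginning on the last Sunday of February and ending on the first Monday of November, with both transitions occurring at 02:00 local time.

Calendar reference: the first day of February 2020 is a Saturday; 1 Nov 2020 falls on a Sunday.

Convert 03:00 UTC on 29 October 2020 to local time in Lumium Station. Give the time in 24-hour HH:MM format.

07:00

1 February 2020 is a Saturday, so Sundays fall on 2, 9, 16, 23; the last is February 23.
1 November 2020 is a Sunday, so the first Monday is November 2.
At the standard offset (UTC+03:00), 03:00 UTC + 3h = 06:00 Lumium Station standard time.
The standard-time date in Lumium Station, 29 October 2020, falls between 23 February and 2 November, so daylight saving is in effect and Lumium Station is at UTC+04:00.
03:00 UTC + 4h = 07:00 local.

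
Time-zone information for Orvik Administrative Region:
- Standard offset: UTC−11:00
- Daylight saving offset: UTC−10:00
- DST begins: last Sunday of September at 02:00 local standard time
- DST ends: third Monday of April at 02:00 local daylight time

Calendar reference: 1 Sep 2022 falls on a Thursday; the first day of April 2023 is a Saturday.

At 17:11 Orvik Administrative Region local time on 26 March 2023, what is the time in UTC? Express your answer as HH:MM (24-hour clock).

1 September 2022 is a Thursday, so Sundays fall on 4, 11, 18, 25; the last is September 25.
1 April 2023 is a Saturday, so the first Monday is April 3 and the third is April 17.
26 March 2023 lies within the daylight-saving period (25 September 2022 – 17 April 2023), so Orvik Administrative Region is on daylight time, UTC−10:00.
17:11 local + 10h = 03:11 UTC (rolling into the next day, 27 March 2023).

03:11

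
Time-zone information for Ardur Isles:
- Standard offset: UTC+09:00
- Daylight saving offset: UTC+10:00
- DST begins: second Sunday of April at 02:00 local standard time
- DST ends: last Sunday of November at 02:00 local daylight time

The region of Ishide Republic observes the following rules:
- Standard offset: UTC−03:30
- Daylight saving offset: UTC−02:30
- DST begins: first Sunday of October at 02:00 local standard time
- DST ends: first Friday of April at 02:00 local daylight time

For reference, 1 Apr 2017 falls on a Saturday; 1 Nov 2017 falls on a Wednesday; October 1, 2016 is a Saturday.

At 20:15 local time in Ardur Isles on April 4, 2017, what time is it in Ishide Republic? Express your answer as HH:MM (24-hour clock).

08:45

1 April 2017 is a Saturday, so the first Sunday is April 2 and the second is April 9.
1 November 2017 is a Wednesday, so Sundays fall on 5, 12, 19, 26; the last is November 26.
April 4, 2017 does not fall between 9 April and 26 November, so daylight saving is not in effect and Ardur Isles is at UTC+09:00.
20:15 Ardur Isles − 9h = 11:15 UTC.
1 October 2016 is a Saturday, so the first Sunday is October 2.
1 April 2017 is a Saturday, so the first Friday is April 7.
At the standard offset (UTC−03:30), 11:15 UTC − 3h30m = 07:45 Ishide Republic standard time.
Daylight saving runs 2 October 2016 – 7 April 2017; the standard-time date in Ishide Republic, April 4, 2017, is inside that window, so Ishide Republic is at UTC−02:30.
11:15 UTC − 2h30m = 08:45 Ishide Republic.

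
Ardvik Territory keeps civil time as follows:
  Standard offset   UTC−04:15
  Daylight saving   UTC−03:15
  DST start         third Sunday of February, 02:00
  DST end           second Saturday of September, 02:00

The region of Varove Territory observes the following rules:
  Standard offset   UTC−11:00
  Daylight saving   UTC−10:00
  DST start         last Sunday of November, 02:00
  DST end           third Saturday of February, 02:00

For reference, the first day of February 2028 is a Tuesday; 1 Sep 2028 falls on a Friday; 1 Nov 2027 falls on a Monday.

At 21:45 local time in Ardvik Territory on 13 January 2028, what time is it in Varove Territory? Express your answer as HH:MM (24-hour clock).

1 February 2028 is a Tuesday, so the first Sunday is February 6 and the third is February 20.
1 September 2028 is a Friday, so the first Saturday is September 2 and the second is September 9.
13 January 2028 does not fall between 20 February and 9 September, so daylight saving is not in effect and Ardvik Territory is at UTC−04:15.
21:45 Ardvik Territory + 4h15m = 02:00 UTC (rolling into the next day, 14 January 2028).
1 November 2027 is a Monday, so Sundays fall on 7, 14, 21, 28; the last is November 28.
1 February 2028 is a Tuesday, so the first Saturday is February 5 and the third is February 19.
At the standard offset (UTC−11:00), 02:00 UTC − 11h = 15:00 Varove Territory standard time (rolling into the previous day, 13 January 2028).
Daylight saving runs 28 November 2027 – 19 February 2028; the standard-time date in Varove Territory, 13 January 2028, is inside that window, so Varove Territory is at UTC−10:00.
02:00 UTC − 10h = 16:00 Varove Territory (rolling into the previous day, 13 January 2028).

16:00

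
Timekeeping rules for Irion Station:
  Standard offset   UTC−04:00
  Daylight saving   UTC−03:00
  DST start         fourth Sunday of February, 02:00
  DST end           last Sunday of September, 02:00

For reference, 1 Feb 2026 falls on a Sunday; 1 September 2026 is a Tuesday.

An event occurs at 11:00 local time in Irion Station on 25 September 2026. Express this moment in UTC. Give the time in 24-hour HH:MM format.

1 February 2026 is a Sunday, so the first Sunday is February 1 and the fourth is February 22.
1 September 2026 is a Tuesday, so Sundays fall on 6, 13, 20, 27; the last is September 27.
25 September 2026 falls between 22 February and 27 September, so daylight saving is in effect and Irion Station is at UTC−03:00.
11:00 local + 3h = 14:00 UTC.

14:00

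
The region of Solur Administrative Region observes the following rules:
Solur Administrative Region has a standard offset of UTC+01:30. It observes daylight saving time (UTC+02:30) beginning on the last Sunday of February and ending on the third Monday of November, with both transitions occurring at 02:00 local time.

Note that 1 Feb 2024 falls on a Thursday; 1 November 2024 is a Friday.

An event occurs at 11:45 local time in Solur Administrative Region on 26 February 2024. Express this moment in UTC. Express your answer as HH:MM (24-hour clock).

1 February 2024 is a Thursday, so Sundays fall on 4, 11, 18, 25; the last is February 25.
1 November 2024 is a Friday, so the first Monday is November 4 and the third is November 18.
Daylight saving runs 25 February – 18 November; 26 February 2024 is inside that window, so Solur Administrative Region is at UTC+02:30.
11:45 local − 2h30m = 09:15 UTC.

09:15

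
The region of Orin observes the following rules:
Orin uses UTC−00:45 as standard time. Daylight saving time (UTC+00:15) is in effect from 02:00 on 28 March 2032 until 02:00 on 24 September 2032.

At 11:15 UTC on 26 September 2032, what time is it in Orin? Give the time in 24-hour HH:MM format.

At the standard offset (UTC−00:45), 11:15 UTC − 0h45m = 10:30 Orin standard time.
The standard-time date in Orin, 26 September 2032, is outside the daylight-saving period (28 March – 24 September), so Orin is on standard time, UTC−00:45.
11:15 UTC − 0h45m = 10:30 local.

10:30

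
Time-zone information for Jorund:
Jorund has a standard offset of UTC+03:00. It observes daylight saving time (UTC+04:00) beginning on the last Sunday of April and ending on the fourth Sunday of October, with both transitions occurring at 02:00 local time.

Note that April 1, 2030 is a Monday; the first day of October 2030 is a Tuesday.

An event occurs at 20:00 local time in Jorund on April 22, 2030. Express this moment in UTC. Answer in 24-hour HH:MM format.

1 April 2030 is a Monday, so Sundays fall on 7, 14, 21, 28; the last is April 28.
1 October 2030 is a Tuesday, so the first Sunday is October 6 and the fourth is October 27.
April 22, 2030 is outside the daylight-saving period (28 April – 27 October), so Jorund is on standard time, UTC+03:00.
20:00 local − 3h = 17:00 UTC.

17:00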